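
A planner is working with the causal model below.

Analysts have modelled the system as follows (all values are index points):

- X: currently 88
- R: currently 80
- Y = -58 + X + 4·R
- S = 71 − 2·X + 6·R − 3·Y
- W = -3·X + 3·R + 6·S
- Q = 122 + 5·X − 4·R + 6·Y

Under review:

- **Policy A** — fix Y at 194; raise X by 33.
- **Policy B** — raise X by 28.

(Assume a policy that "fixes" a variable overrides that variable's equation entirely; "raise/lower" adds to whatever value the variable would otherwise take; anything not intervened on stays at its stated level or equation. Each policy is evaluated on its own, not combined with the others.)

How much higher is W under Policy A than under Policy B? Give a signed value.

3237

Policy A (Y := 194, X + 33):
  X = 88 + 33 = 121
  R = 80
  Y = 194
  S = 71 − 2·121 + 6·80 − 3·194 = -273
  W = 0 − 3·121 + 3·80 + 6·(-273) = -1761
Policy B (X + 28):
  X = 88 + 28 = 116
  R = 80
  Y = -58 + 116 + 4·80 = 378
  S = 71 − 2·116 + 6·80 − 3·378 = -815
  W = 0 − 3·116 + 3·80 + 6·(-815) = -4998
W: -1761 − (-4998) = 3237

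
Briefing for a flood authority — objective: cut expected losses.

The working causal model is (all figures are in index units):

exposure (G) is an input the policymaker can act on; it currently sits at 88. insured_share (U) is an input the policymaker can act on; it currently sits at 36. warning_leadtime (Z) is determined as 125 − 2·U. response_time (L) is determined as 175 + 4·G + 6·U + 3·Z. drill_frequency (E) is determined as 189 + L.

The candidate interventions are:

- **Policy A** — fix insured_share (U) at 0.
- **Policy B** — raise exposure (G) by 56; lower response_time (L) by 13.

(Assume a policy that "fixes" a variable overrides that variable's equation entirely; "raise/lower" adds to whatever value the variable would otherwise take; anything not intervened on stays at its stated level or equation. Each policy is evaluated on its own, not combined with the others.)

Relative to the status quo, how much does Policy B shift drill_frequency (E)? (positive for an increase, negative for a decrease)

211

Baseline:
  G = 88
  U = 36
  Z = 125 − 2·36 = 53
  L = 175 + 4·88 + 6·36 + 3·53 = 902
  E = 189 + 902 = 1091
Policy B (G + 56, L − 13):
  G = 88 + 56 = 144
  U = 36
  Z = 125 − 2·36 = 53
  L = 175 + 4·144 + 6·36 + 3·53 (−13 from intervention) = 1113
  E = 189 + 1113 = 1302
Change in E: 1302 − 1091 = 211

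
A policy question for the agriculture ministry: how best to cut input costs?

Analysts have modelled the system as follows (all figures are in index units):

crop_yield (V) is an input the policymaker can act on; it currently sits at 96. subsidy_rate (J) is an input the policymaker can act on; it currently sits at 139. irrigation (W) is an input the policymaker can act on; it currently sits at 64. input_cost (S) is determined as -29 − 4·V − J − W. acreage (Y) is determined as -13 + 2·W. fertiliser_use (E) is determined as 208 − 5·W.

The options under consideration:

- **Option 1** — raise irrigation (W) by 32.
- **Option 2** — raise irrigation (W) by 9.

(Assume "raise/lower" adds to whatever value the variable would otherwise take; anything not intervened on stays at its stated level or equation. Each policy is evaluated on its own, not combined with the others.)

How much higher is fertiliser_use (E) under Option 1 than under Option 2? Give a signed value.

Option 1 (W + 32):
  W = 64 + 32 = 96
  E = 208 − 5·96 = -272
Option 2 (W + 9):
  W = 64 + 9 = 73
  E = 208 − 5·73 = -157
E: -272 − (-157) = -115

-115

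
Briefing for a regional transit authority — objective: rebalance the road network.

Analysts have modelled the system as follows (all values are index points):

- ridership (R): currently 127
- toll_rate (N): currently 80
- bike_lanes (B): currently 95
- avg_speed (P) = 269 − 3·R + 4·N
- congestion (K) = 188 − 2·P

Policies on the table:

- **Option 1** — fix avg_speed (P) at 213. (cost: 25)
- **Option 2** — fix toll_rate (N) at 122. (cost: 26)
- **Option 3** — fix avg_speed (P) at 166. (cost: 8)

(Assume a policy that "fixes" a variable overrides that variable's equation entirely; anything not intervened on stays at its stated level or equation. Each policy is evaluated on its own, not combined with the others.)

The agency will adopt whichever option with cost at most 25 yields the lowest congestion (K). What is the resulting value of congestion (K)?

-238

Option 1 (P := 213):
  R = 127
  N = 80
  P = 213
  K = 188 − 2·213 = -238
Option 3 (P := 166):
  R = 127
  N = 80
  P = 166
  K = 188 − 2·166 = -144
Comparing — Option 1: K=-238, Option 3: K=-144. Lowest is -238 (Option 1).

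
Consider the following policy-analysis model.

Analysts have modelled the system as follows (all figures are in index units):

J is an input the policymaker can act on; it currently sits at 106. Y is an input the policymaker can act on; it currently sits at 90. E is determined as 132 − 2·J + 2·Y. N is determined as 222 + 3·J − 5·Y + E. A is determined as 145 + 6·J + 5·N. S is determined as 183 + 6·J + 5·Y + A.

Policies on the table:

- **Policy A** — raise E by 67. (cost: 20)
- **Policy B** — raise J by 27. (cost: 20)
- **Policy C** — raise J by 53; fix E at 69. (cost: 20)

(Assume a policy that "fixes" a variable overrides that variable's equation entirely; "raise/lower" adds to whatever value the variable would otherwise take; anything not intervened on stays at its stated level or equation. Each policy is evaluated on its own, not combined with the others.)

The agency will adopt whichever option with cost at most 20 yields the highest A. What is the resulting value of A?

2689

Policy A (E + 67):
  J = 106
  Y = 90
  E = 132 − 2·106 + 2·90 (+67 from intervention) = 167
  N = 222 + 3·106 − 5·90 + 167 = 257
  A = 145 + 6·106 + 5·257 = 2066
Policy B (J + 27):
  J = 106 + 27 = 133
  Y = 90
  E = 132 − 2·133 + 2·90 = 46
  N = 222 + 3·133 − 5·90 + 46 = 217
  A = 145 + 6·133 + 5·217 = 2028
Policy C (J + 53, E := 69):
  J = 106 + 53 = 159
  Y = 90
  E = 69
  N = 222 + 3·159 − 5·90 + 69 = 318
  A = 145 + 6·159 + 5·318 = 2689
Comparing — Policy A: A=2066, Policy B: A=2028, Policy C: A=2689. Highest is 2689 (Policy C).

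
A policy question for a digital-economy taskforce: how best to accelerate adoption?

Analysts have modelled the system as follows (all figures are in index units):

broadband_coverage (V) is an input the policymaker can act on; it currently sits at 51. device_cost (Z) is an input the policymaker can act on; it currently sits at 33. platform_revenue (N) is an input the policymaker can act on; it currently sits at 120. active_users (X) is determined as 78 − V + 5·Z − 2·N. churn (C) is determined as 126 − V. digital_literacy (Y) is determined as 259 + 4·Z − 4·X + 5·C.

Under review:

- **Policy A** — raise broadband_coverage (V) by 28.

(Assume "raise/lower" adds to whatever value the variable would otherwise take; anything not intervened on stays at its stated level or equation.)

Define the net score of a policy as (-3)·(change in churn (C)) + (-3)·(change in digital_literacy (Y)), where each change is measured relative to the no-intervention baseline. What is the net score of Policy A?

Baseline:
  V = 51
  Z = 33
  N = 120
  X = 78 − 51 + 5·33 − 2·120 = -48
  C = 126 − 51 = 75
  Y = 259 + 4·33 − 4·(-48) + 5·75 = 958
Policy A (V + 28):
  V = 51 + 28 = 79
  Z = 33
  N = 120
  X = 78 − 79 + 5·33 − 2·120 = -76
  C = 126 − 79 = 47
  Y = 259 + 4·33 − 4·(-76) + 5·47 = 930
ΔC = 47 − 75 = -28; ΔY = 930 − 958 = -28
Score = (-3)·(-28) + (-3)·(-28) = 168

168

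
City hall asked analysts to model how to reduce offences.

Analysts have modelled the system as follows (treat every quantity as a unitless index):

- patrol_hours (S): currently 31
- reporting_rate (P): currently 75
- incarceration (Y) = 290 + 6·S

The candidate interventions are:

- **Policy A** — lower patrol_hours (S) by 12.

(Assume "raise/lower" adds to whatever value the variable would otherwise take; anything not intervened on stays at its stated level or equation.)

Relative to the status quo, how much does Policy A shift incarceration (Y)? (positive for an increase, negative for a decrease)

-72

Baseline:
  S = 31
  Y = 290 + 6·31 = 476
Policy A (S − 12):
  S = 31 − 12 = 19
  Y = 290 + 6·19 = 404
Change in Y: 404 − 476 = -72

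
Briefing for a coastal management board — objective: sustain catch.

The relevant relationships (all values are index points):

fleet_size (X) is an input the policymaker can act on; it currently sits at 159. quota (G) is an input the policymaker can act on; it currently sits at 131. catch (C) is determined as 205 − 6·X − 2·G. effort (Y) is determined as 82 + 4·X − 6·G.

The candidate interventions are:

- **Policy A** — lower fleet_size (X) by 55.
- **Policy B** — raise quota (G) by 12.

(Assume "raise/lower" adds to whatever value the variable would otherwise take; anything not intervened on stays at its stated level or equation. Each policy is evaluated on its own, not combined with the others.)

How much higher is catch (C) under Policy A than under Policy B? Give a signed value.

354

Policy A (X − 55):
  X = 159 − 55 = 104
  G = 131
  C = 205 − 6·104 − 2·131 = -681
Policy B (G + 12):
  X = 159
  G = 131 + 12 = 143
  C = 205 − 6·159 − 2·143 = -1035
C: -681 − (-1035) = 354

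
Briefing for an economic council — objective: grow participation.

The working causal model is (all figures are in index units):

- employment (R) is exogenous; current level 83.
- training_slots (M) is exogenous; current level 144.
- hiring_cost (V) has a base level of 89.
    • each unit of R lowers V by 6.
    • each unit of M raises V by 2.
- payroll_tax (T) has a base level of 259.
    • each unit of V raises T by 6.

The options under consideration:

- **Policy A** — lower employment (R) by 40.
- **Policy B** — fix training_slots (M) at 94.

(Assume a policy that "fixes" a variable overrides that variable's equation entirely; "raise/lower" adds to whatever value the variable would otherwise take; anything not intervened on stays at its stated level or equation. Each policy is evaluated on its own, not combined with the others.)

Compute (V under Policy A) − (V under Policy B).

340

Policy A (R − 40):
  R = 83 − 40 = 43
  M = 144
  V = 89 − 6·43 + 2·144 = 119
Policy B (M := 94):
  R = 83
  M = 94
  V = 89 − 6·83 + 2·94 = -221
V: 119 − (-221) = 340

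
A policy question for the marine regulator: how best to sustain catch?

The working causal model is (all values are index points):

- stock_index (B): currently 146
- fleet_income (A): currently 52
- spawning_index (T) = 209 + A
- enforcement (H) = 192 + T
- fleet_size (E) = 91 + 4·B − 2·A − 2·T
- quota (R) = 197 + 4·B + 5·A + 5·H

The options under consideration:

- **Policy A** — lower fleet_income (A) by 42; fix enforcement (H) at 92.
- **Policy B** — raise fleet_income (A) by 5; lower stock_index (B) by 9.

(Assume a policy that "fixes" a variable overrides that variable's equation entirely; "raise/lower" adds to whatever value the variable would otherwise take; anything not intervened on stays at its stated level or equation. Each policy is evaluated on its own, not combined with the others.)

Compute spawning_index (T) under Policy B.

Policy B (A + 5, B − 9):
  A = 52 + 5 = 57
  T = 209 + 57 = 266

266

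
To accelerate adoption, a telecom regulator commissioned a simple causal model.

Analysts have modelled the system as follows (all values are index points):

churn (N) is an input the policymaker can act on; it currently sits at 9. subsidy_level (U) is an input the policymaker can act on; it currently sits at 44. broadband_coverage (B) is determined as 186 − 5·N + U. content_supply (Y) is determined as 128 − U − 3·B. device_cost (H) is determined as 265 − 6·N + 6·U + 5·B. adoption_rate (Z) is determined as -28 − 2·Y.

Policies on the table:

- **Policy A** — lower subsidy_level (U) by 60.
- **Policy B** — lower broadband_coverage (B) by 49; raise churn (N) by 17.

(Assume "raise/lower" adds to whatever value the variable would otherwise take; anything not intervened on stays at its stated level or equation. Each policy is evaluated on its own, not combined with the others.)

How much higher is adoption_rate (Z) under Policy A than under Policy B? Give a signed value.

Policy A (U − 60):
  N = 9
  U = 44 − 60 = -16
  B = 186 − 5·9 + (-16) = 125
  Y = 128 − (-16) − 3·125 = -231
  Z = -28 − 2·(-231) = 434
Policy B (B − 49, N + 17):
  N = 9 + 17 = 26
  U = 44
  B = 186 − 5·26 + 44 (−49 from intervention) = 51
  Y = 128 − 44 − 3·51 = -69
  Z = -28 − 2·(-69) = 110
Z: 434 − 110 = 324

324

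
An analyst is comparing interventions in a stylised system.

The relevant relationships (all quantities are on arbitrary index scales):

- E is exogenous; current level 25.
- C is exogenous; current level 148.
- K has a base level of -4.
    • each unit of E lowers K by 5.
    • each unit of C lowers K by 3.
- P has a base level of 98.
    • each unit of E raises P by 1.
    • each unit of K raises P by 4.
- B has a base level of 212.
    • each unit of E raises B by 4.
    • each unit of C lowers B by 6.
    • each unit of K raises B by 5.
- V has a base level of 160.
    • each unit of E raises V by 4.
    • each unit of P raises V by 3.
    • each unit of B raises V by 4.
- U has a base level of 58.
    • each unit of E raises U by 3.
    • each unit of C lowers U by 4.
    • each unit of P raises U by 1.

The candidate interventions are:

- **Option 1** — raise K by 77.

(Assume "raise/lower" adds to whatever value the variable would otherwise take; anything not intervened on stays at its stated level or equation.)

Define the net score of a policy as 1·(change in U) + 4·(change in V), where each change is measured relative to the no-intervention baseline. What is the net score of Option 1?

10164

Baseline:
  E = 25
  C = 148
  K = -4 − 5·25 − 3·148 = -573
  P = 98 + 25 + 4·(-573) = -2169
  B = 212 + 4·25 − 6·148 + 5·(-573) = -3441
  V = 160 + 4·25 + 3·(-2169) + 4·(-3441) = -20011
  U = 58 + 3·25 − 4·148 + (-2169) = -2628
Option 1 (K + 77):
  E = 25
  C = 148
  K = -4 − 5·25 − 3·148 (+77 from intervention) = -496
  P = 98 + 25 + 4·(-496) = -1861
  B = 212 + 4·25 − 6·148 + 5·(-496) = -3056
  V = 160 + 4·25 + 3·(-1861) + 4·(-3056) = -17547
  U = 58 + 3·25 − 4·148 + (-1861) = -2320
ΔU = -2320 − (-2628) = 308; ΔV = -17547 − (-20011) = 2464
Score = 1·308 + 4·2464 = 10164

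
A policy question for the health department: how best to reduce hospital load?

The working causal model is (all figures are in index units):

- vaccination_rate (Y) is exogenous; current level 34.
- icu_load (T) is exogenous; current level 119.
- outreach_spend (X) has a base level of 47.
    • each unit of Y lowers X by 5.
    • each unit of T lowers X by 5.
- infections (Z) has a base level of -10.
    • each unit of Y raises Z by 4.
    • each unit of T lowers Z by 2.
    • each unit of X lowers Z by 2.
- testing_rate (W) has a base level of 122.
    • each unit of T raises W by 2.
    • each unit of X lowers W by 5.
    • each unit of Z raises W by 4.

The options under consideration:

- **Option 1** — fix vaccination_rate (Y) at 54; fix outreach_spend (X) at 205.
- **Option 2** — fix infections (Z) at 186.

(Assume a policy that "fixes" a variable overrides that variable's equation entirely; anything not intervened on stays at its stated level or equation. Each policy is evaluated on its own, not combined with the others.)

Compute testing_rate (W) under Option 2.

Option 2 (Z := 186):
  Y = 34
  T = 119
  X = 47 − 5·34 − 5·119 = -718
  Z = 186
  W = 122 + 2·119 − 5·(-718) + 4·186 = 4694

4694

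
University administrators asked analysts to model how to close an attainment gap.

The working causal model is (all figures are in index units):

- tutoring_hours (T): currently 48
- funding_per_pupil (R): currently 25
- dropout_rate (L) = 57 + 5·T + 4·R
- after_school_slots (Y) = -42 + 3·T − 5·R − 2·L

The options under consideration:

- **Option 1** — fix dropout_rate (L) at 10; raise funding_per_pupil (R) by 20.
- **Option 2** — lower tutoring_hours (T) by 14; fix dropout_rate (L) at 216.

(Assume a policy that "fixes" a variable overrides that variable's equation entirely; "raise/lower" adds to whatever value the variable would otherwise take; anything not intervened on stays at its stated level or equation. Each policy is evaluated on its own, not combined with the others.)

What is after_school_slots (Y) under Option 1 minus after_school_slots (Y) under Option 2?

Option 1 (L := 10, R + 20):
  T = 48
  R = 25 + 20 = 45
  L = 10
  Y = -42 + 3·48 − 5·45 − 2·10 = -143
Option 2 (T − 14, L := 216):
  T = 48 − 14 = 34
  R = 25
  L = 216
  Y = -42 + 3·34 − 5·25 − 2·216 = -497
Y: -143 − (-497) = 354

354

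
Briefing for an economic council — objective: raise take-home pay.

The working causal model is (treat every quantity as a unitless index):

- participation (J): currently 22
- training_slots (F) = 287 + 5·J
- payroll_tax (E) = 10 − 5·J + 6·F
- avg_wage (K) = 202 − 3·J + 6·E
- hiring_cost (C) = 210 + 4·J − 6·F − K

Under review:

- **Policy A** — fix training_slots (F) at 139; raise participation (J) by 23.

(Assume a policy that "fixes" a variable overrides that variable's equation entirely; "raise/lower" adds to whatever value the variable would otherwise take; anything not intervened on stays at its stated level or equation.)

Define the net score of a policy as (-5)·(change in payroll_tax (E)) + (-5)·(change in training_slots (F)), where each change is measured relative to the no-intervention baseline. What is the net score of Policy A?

9605

Baseline:
  J = 22
  F = 287 + 5·22 = 397
  E = 10 − 5·22 + 6·397 = 2282
Policy A (F := 139, J + 23):
  J = 22 + 23 = 45
  F = 139
  E = 10 − 5·45 + 6·139 = 619
ΔE = 619 − 2282 = -1663; ΔF = 139 − 397 = -258
Score = (-5)·(-1663) + (-5)·(-258) = 9605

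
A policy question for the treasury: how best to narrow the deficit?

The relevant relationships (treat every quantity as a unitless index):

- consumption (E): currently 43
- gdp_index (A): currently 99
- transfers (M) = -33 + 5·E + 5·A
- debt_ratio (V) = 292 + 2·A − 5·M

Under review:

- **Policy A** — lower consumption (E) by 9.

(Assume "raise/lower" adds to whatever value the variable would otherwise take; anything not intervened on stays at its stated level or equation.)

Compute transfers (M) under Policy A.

Policy A (E − 9):
  E = 43 − 9 = 34
  A = 99
  M = -33 + 5·34 + 5·99 = 632

632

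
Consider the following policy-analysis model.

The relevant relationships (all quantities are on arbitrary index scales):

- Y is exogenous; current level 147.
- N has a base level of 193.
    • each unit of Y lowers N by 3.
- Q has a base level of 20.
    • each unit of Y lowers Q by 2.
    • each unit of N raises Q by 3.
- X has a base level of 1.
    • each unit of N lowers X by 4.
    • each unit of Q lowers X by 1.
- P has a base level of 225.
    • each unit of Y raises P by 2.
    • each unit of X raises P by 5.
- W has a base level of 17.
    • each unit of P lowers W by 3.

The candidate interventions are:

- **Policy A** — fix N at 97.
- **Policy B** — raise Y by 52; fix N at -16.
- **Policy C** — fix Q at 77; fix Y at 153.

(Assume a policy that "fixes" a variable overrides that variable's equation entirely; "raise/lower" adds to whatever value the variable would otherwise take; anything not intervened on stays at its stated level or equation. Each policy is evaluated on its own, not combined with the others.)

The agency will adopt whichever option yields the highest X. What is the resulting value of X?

988

Policy A (N := 97):
  Y = 147
  N = 97
  Q = 20 − 2·147 + 3·97 = 17
  X = 1 − 4·97 − 17 = -404
Policy B (Y + 52, N := -16):
  Y = 147 + 52 = 199
  N = -16
  Q = 20 − 2·199 + 3·(-16) = -426
  X = 1 − 4·(-16) − (-426) = 491
Policy C (Q := 77, Y := 153):
  Y = 153
  N = 193 − 3·153 = -266
  Q = 77
  X = 1 − 4·(-266) − 77 = 988
Comparing — Policy A: X=-404, Policy B: X=491, Policy C: X=988. Highest is 988 (Policy C).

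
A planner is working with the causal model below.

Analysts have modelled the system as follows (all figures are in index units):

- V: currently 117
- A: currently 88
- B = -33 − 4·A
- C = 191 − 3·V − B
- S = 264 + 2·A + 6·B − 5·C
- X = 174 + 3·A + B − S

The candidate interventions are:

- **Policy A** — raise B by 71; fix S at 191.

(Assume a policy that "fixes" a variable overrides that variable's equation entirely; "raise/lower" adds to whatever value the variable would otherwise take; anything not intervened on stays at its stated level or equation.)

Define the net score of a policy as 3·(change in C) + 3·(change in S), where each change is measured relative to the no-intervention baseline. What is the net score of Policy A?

9345

Baseline:
  V = 117
  A = 88
  B = -33 − 4·88 = -385
  C = 191 − 3·117 − (-385) = 225
  S = 264 + 2·88 + 6·(-385) − 5·225 = -2995
Policy A (B + 71, S := 191):
  V = 117
  A = 88
  B = -33 − 4·88 (+71 from intervention) = -314
  C = 191 − 3·117 − (-314) = 154
  S = 191
ΔC = 154 − 225 = -71; ΔS = 191 − (-2995) = 3186
Score = 3·(-71) + 3·3186 = 9345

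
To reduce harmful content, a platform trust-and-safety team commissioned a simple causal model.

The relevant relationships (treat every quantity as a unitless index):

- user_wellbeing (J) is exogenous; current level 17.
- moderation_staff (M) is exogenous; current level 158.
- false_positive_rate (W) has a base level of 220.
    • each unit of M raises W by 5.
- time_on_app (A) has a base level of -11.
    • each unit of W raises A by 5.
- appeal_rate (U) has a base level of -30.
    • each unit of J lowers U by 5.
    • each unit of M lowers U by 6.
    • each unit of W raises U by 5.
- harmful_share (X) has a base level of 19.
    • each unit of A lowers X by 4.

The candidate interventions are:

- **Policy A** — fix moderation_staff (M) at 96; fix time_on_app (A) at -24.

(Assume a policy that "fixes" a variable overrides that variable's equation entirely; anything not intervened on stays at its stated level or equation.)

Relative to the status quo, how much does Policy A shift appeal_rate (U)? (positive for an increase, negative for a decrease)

Baseline:
  J = 17
  M = 158
  W = 220 + 5·158 = 1010
  U = -30 − 5·17 − 6·158 + 5·1010 = 3987
Policy A (M := 96, A := -24):
  J = 17
  M = 96
  W = 220 + 5·96 = 700
  U = -30 − 5·17 − 6·96 + 5·700 = 2809
Change in U: 2809 − 3987 = -1178

-1178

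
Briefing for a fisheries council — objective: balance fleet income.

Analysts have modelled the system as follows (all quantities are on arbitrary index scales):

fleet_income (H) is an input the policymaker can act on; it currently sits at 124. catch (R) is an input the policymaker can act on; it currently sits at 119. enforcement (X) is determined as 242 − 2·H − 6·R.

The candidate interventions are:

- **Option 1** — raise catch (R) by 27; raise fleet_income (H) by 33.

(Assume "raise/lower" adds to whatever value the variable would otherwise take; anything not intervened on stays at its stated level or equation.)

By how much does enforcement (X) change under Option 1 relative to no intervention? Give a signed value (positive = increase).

Baseline:
  H = 124
  R = 119
  X = 242 − 2·124 − 6·119 = -720
Option 1 (R + 27, H + 33):
  H = 124 + 33 = 157
  R = 119 + 27 = 146
  X = 242 − 2·157 − 6·146 = -948
Change in X: -948 − (-720) = -228

-228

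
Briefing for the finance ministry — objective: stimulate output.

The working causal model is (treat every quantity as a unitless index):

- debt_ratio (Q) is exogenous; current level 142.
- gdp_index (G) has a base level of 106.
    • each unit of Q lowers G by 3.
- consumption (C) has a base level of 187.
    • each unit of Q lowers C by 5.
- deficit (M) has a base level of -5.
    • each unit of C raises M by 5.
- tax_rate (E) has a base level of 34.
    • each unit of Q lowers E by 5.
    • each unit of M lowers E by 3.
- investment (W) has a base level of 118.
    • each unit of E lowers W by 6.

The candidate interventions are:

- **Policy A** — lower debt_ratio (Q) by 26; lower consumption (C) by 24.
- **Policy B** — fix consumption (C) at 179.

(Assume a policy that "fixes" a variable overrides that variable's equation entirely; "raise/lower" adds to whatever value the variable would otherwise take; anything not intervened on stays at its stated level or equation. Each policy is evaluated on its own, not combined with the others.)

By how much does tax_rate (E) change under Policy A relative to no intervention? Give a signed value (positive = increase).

-1460

Baseline:
  Q = 142
  C = 187 − 5·142 = -523
  M = -5 + 5·(-523) = -2620
  E = 34 − 5·142 − 3·(-2620) = 7184
Policy A (Q − 26, C − 24):
  Q = 142 − 26 = 116
  C = 187 − 5·116 (−24 from intervention) = -417
  M = -5 + 5·(-417) = -2090
  E = 34 − 5·116 − 3·(-2090) = 5724
Change in E: 5724 − 7184 = -1460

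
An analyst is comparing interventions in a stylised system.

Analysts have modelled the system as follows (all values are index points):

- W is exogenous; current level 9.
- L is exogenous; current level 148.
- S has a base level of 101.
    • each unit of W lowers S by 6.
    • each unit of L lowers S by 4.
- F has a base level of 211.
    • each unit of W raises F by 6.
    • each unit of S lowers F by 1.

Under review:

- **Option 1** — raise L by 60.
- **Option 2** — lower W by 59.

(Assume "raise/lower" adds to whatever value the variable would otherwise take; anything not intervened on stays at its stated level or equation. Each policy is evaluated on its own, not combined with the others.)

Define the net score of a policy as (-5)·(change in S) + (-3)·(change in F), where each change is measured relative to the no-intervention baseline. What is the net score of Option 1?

Baseline:
  W = 9
  L = 148
  S = 101 − 6·9 − 4·148 = -545
  F = 211 + 6·9 − (-545) = 810
Option 1 (L + 60):
  W = 9
  L = 148 + 60 = 208
  S = 101 − 6·9 − 4·208 = -785
  F = 211 + 6·9 − (-785) = 1050
ΔS = -785 − (-545) = -240; ΔF = 1050 − 810 = 240
Score = (-5)·(-240) + (-3)·240 = 480

480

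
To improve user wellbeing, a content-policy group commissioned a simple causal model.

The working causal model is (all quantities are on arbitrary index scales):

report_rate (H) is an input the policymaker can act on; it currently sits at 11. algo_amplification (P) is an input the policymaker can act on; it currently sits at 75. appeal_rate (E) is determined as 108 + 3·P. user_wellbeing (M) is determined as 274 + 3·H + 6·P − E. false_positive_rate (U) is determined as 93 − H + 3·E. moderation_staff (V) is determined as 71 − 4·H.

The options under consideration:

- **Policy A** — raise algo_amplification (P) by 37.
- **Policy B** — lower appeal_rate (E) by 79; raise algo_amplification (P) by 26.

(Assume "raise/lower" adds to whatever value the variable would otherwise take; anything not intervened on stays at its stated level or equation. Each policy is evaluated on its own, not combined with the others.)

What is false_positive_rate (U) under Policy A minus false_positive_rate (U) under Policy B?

336

Policy A (P + 37):
  H = 11
  P = 75 + 37 = 112
  E = 108 + 3·112 = 444
  U = 93 − 11 + 3·444 = 1414
Policy B (E − 79, P + 26):
  H = 11
  P = 75 + 26 = 101
  E = 108 + 3·101 (−79 from intervention) = 332
  U = 93 − 11 + 3·332 = 1078
U: 1414 − 1078 = 336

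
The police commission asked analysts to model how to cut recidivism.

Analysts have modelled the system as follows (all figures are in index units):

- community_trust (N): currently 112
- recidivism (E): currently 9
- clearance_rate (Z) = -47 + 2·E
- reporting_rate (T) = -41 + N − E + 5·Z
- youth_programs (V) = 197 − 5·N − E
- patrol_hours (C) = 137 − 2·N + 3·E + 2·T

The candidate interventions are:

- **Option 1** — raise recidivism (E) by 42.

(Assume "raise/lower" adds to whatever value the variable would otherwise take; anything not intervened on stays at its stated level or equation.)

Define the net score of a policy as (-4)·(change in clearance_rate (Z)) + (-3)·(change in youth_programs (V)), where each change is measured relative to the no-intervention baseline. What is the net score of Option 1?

-210

Baseline:
  N = 112
  E = 9
  Z = -47 + 2·9 = -29
  V = 197 − 5·112 − 9 = -372
Option 1 (E + 42):
  N = 112
  E = 9 + 42 = 51
  Z = -47 + 2·51 = 55
  V = 197 − 5·112 − 51 = -414
ΔZ = 55 − (-29) = 84; ΔV = -414 − (-372) = -42
Score = (-4)·84 + (-3)·(-42) = -210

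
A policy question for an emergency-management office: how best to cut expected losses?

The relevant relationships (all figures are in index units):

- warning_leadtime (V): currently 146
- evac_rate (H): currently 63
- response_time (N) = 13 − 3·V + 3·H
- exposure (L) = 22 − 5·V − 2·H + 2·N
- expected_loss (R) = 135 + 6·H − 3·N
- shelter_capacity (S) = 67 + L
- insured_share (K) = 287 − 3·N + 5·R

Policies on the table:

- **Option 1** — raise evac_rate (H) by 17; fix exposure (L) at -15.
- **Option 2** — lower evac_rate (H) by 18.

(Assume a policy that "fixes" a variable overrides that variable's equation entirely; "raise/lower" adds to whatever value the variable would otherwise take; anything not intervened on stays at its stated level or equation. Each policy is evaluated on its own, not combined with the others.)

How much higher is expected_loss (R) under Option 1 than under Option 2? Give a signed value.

-105

Option 1 (H + 17, L := -15):
  V = 146
  H = 63 + 17 = 80
  N = 13 − 3·146 + 3·80 = -185
  R = 135 + 6·80 − 3·(-185) = 1170
Option 2 (H − 18):
  V = 146
  H = 63 − 18 = 45
  N = 13 − 3·146 + 3·45 = -290
  R = 135 + 6·45 − 3·(-290) = 1275
R: 1170 − 1275 = -105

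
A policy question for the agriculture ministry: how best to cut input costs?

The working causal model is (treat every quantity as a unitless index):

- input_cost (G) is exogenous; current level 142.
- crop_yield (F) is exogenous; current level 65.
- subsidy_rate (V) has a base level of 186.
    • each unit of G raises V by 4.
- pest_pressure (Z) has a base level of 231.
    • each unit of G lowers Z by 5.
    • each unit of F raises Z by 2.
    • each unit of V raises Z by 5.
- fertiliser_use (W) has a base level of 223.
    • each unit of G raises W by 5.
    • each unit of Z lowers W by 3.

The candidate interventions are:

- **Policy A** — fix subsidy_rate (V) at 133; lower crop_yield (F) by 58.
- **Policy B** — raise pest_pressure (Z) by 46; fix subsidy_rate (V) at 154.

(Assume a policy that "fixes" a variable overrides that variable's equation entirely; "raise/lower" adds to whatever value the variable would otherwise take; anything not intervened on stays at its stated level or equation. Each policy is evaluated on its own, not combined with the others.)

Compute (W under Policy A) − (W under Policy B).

801

Policy A (V := 133, F − 58):
  G = 142
  F = 65 − 58 = 7
  V = 133
  Z = 231 − 5·142 + 2·7 + 5·133 = 200
  W = 223 + 5·142 − 3·200 = 333
Policy B (Z + 46, V := 154):
  G = 142
  F = 65
  V = 154
  Z = 231 − 5·142 + 2·65 + 5·154 (+46 from intervention) = 467
  W = 223 + 5·142 − 3·467 = -468
W: 333 − (-468) = 801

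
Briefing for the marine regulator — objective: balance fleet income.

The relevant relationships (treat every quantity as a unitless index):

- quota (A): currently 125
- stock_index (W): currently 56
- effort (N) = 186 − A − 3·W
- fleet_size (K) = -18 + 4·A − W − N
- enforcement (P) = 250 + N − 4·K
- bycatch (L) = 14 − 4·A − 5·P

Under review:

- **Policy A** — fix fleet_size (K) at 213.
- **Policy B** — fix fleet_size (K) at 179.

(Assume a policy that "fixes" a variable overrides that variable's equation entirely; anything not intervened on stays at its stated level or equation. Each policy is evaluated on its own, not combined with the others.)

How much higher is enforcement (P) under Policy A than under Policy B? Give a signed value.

-136

Policy A (K := 213):
  A = 125
  W = 56
  N = 186 − 125 − 3·56 = -107
  K = 213
  P = 250 + (-107) − 4·213 = -709
Policy B (K := 179):
  A = 125
  W = 56
  N = 186 − 125 − 3·56 = -107
  K = 179
  P = 250 + (-107) − 4·179 = -573
P: -709 − (-573) = -136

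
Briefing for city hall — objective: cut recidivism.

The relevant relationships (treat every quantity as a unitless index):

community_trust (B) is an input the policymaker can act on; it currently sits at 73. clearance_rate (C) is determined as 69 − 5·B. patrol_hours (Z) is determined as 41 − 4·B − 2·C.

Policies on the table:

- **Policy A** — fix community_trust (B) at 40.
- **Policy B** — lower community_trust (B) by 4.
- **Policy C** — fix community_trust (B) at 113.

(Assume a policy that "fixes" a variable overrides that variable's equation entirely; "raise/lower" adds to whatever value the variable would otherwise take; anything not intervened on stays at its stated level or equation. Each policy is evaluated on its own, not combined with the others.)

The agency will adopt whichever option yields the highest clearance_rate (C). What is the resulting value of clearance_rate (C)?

Policy A (B := 40):
  B = 40
  C = 69 − 5·40 = -131
Policy B (B − 4):
  B = 73 − 4 = 69
  C = 69 − 5·69 = -276
Policy C (B := 113):
  B = 113
  C = 69 − 5·113 = -496
Comparing — Policy A: C=-131, Policy B: C=-276, Policy C: C=-496. Highest is -131 (Policy A).

-131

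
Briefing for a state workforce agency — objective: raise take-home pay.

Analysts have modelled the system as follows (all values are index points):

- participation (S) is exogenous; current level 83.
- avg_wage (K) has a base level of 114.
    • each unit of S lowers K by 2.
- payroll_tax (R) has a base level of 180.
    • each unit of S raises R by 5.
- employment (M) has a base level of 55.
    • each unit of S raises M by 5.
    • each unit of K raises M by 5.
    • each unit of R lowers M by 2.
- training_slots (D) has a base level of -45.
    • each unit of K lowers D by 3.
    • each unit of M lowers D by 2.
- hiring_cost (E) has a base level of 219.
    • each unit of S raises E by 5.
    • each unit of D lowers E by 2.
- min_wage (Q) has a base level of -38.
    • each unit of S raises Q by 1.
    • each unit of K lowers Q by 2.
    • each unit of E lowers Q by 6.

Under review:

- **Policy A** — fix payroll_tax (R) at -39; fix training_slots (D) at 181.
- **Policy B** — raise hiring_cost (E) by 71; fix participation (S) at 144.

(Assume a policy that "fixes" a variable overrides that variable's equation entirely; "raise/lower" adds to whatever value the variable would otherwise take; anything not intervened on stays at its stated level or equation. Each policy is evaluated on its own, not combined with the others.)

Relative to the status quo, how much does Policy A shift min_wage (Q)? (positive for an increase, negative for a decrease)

-22680

Baseline:
  S = 83
  K = 114 − 2·83 = -52
  R = 180 + 5·83 = 595
  M = 55 + 5·83 + 5·(-52) − 2·595 = -980
  D = -45 − 3·(-52) − 2·(-980) = 2071
  E = 219 + 5·83 − 2·2071 = -3508
  Q = -38 + 83 − 2·(-52) − 6·(-3508) = 21197
Policy A (R := -39, D := 181):
  S = 83
  K = 114 − 2·83 = -52
  R = -39
  M = 55 + 5·83 + 5·(-52) − 2·(-39) = 288
  D = 181
  E = 219 + 5·83 − 2·181 = 272
  Q = -38 + 83 − 2·(-52) − 6·272 = -1483
Change in Q: -1483 − 21197 = -22680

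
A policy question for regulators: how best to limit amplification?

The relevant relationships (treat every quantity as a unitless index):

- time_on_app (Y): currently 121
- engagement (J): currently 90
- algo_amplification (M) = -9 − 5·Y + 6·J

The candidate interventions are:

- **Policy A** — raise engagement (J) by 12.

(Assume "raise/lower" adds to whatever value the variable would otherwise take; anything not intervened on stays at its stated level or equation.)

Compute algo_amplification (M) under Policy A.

Policy A (J + 12):
  Y = 121
  J = 90 + 12 = 102
  M = -9 − 5·121 + 6·102 = -2

-2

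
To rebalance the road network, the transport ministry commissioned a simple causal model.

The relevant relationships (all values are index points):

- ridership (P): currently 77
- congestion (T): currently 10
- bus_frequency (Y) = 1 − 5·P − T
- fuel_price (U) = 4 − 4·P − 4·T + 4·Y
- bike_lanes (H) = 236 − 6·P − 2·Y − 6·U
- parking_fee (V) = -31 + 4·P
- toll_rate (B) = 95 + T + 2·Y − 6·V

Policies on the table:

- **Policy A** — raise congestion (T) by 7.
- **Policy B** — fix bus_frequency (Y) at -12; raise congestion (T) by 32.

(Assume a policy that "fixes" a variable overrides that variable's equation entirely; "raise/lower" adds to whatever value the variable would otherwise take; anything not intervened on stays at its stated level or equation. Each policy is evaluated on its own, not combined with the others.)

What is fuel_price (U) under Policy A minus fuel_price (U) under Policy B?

-1456

Policy A (T + 7):
  P = 77
  T = 10 + 7 = 17
  Y = 1 − 5·77 − 17 = -401
  U = 4 − 4·77 − 4·17 + 4·(-401) = -1976
Policy B (Y := -12, T + 32):
  P = 77
  T = 10 + 32 = 42
  Y = -12
  U = 4 − 4·77 − 4·42 + 4·(-12) = -520
U: -1976 − (-520) = -1456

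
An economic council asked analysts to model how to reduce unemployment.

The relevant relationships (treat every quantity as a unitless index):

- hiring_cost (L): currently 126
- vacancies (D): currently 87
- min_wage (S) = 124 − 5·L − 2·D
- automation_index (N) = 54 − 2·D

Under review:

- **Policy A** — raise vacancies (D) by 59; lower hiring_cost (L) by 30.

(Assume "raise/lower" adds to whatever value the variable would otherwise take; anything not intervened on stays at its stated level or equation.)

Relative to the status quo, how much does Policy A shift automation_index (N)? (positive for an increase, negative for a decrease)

Baseline:
  D = 87
  N = 54 − 2·87 = -120
Policy A (D + 59, L − 30):
  D = 87 + 59 = 146
  N = 54 − 2·146 = -238
Change in N: -238 − (-120) = -118

-118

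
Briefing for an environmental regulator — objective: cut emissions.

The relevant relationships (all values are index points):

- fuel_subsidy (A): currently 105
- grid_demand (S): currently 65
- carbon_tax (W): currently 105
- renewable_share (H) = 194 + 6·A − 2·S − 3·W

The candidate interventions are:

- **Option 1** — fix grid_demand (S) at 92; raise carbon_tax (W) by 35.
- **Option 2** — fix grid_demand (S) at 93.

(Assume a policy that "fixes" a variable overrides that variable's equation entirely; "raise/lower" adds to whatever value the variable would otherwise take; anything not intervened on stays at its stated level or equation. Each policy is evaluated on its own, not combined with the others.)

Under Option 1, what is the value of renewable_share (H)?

220

Option 1 (S := 92, W + 35):
  A = 105
  S = 92
  W = 105 + 35 = 140
  H = 194 + 6·105 − 2·92 − 3·140 = 220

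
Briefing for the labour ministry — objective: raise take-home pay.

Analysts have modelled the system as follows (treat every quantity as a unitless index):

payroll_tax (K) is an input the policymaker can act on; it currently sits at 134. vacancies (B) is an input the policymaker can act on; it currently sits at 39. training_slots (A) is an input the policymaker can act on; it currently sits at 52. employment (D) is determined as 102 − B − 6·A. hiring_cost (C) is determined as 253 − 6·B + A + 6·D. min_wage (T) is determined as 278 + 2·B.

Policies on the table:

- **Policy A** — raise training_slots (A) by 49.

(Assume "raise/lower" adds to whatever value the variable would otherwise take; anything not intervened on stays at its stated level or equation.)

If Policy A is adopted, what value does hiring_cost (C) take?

Policy A (A + 49):
  B = 39
  A = 52 + 49 = 101
  D = 102 − 39 − 6·101 = -543
  C = 253 − 6·39 + 101 + 6·(-543) = -3138

-3138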